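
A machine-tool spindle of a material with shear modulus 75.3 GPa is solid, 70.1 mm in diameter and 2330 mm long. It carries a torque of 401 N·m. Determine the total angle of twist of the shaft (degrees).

J = πd⁴/32 = π(0.0701)⁴/32 = 2.371×10^-6 m⁴.
θ = T·L/(G·J) = 401.0 × 2.33 / (75.3×10⁹ × 2.371×10^-6) = 5.234×10^-3 rad.

0.300°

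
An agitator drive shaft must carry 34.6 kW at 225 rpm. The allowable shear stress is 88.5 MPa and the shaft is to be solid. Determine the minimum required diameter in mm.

43.9 mm

ω = 2π·225/60 = 23.56 rad/s, so T = P/ω = 34.6×10³ / 23.56 = 1468 N·m.
For a solid shaft τ_max = 16T/(πd³), so d = (16T/(π τ_allow))^(1/3) = (16·1468/(π·8.85×10^7))^(1/3) = 0.04388 m.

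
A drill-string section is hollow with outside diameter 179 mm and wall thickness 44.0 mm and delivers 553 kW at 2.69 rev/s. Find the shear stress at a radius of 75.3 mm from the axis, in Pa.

ω = 2π·2.69 = 16.90 rad/s, so T = P/ω = 553×10³ / 16.90 = 32720 N·m.
J = π(d_o⁴ − d_i⁴)/32 = π(0.179⁴ − 0.0910⁴)/32 = 9.406×10^-5 m⁴.
Shear stress varies linearly with radius: τ = T·r/J = 32720 × 0.0753 / 9.406×10^-5 = 2.619×10^7 Pa.

2.62e7 Pa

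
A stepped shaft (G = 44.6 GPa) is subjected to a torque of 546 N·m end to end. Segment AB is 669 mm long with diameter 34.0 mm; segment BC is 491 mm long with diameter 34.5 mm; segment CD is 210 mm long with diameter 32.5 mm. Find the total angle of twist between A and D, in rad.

J_AB = π(0.0340)⁴/32 = 1.31×10^-7 m⁴; J_BC = π(0.0345)⁴/32 = 1.39×10^-7 m⁴; J_CD = π(0.0325)⁴/32 = 1.10×10^-7 m⁴.
θ = (T/G)·Σ L_i/J_i = (546.0/44.6×10⁹)·(0.669/1.31×10^-7 + 0.491/1.39×10^-7 + 0.210/1.10×10^-7) = 0.1291 rad.

0.129 rad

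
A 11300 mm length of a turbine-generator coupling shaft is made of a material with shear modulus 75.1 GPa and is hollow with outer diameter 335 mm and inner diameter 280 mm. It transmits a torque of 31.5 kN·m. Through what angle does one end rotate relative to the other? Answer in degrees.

J = π(d_o⁴ − d_i⁴)/32 = π(0.335⁴ − 0.280⁴)/32 = 6.330×10^-4 m⁴.
θ = T·L/(G·J) = 31500 × 11.3 / (75.1×10⁹ × 6.330×10^-4) = 7.487×10^-3 rad.

0.429°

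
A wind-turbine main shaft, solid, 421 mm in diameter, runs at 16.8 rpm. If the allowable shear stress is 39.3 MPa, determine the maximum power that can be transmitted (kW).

1010 kW

J = πd⁴/32 = π(0.421)⁴/32 = 3.084×10^-3 m⁴.
T_max = τ_allow·J/r = 3.93×10^7 × 3.084×10^-3 / 0.210 = 575800 N·m.
ω = 2π·16.8/60 = 1.759 rad/s, so P_max = T_max·ω = 1.013×10^6 W.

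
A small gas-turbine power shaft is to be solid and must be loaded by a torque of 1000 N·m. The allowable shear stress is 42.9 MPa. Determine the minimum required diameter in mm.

For a solid shaft τ_max = 16T/(πd³), so d = (16T/(π τ_allow))^(1/3) = (16·1000/(π·4.29×10^7))^(1/3) = 0.04915 m.

49.1 mm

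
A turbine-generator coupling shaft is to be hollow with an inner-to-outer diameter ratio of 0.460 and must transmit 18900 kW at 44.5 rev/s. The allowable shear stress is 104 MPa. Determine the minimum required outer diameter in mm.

151 mm

ω = 2π·44.5 = 279.6 rad/s, so T = P/ω = 18900×10³ / 279.6 = 67600 N·m.
For a hollow shaft with d_i/d_o = 0.460: τ_max = 16T/(π d_o³ (1−k⁴)), so d_o = [16T/(π τ_allow (1−k⁴))]^(1/3) = [16·67600/(π·1.04×10^8·0.9552)]^(1/3) = 0.1513 m.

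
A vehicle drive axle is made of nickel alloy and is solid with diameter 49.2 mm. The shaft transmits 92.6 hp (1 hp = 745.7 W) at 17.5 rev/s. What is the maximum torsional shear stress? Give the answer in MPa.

26.9 MPa

ω = 2π·17.5 = 110.0 rad/s, so T = P/ω = 92.6×745.7 / 110.0 = 628.0 N·m.
J = πd⁴/32 = π(0.0492)⁴/32 = 5.753×10^-7 m⁴.
τ_max = T·r/J = 628.0 × 0.0246 / 5.753×10^-7 = 2.686×10^7 Pa.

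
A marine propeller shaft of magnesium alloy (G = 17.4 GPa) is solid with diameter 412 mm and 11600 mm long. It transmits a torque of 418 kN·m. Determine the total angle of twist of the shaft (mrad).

J = πd⁴/32 = π(0.412)⁴/32 = 2.829×10^-3 m⁴.
θ = T·L/(G·J) = 418000 × 11.6 / (17.4×10⁹ × 2.829×10^-3) = 0.09851 rad.

98.5 mrad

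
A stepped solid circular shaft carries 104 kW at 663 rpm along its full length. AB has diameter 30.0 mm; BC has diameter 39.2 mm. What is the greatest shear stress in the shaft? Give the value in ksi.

ω = 2π·663/60 = 69.43 rad/s, so T = P/ω = 104×10³ / 69.43 = 1498 N·m.
Under the same torque, τ_max = 16T/(πd³) is largest where d is smallest — segment AB (d = 30.0 mm).
τ_max = 16·1498/(π·(0.0300)³) = 2.826×10^8 Pa.

41.0 ksi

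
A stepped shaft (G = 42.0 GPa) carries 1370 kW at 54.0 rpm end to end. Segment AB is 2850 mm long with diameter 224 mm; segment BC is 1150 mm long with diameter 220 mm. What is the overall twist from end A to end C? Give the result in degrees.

5.46°

ω = 2π·54.0/60 = 5.655 rad/s, so T = P/ω = 1370×10³ / 5.655 = 242300 N·m.
J_AB = π(0.224)⁴/32 = 2.47×10^-4 m⁴; J_BC = π(0.220)⁴/32 = 2.30×10^-4 m⁴.
θ = (T/G)·Σ L_i/J_i = (242300/42.0×10⁹)·(2.85/2.47×10^-4 + 1.15/2.30×10^-4) = 0.09536 rad.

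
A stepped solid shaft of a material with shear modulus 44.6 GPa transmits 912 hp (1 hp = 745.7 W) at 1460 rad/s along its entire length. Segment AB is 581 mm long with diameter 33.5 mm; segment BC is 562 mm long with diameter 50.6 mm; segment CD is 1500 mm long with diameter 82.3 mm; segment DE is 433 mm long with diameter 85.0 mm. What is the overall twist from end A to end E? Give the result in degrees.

3.58°

ω = 1460 rad/s, so T = P/ω = 912×745.7 / 1460 = 465.8 N·m.
J_AB = π(0.0335)⁴/32 = 1.24×10^-7 m⁴; J_BC = π(0.0506)⁴/32 = 6.44×10^-7 m⁴; J_CD = π(0.0823)⁴/32 = 4.50×10^-6 m⁴; J_DE = π(0.0850)⁴/32 = 5.12×10^-6 m⁴.
θ = (T/G)·Σ L_i/J_i = (465.8/44.6×10⁹)·(0.581/1.24×10^-7 + 0.562/6.44×10^-7 + 1.50/4.50×10^-6 + 0.433/5.12×10^-6) = 0.06256 rad.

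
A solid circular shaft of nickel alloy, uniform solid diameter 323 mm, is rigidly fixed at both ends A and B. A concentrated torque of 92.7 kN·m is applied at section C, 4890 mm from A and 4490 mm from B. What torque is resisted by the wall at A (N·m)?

44400 N·m

With uniform GJ and both ends fixed, compatibility θ_AC = θ_CB gives T_A·a = T_B·b, together with T_A + T_B = T₀.
T_A = T₀·b/(a+b) = 92700·4490/9380 = 44370 N·m; T_B = 48330 N·m.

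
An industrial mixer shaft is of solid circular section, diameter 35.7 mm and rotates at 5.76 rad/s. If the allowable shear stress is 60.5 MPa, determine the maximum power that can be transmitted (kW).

J = πd⁴/32 = π(0.0357)⁴/32 = 1.595×10^-7 m⁴.
T_max = τ_allow·J/r = 6.05×10^7 × 1.595×10^-7 / 0.0179 = 540.5 N·m.
ω = 5.76 rad/s, so P_max = T_max·ω = 3113 W.

3.11 kW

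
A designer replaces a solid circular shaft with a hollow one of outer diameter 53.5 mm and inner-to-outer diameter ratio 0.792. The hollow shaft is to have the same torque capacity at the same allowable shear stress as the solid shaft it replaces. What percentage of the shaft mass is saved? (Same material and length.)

Equal τ_max and T ⇒ the solid shaft needs d_s³ = d_o³(1−k⁴), so d_s = 53.5·(1−0.792⁴)^(1/3) = 45.29 mm.
Area ratio A_h/A_s = d_o²(1−k²)/d_s² = (1−k²)/(1−k⁴)^(2/3) = 0.5202.
Mass saving = 1 − 0.5202 = 48.0 %.

48.0 %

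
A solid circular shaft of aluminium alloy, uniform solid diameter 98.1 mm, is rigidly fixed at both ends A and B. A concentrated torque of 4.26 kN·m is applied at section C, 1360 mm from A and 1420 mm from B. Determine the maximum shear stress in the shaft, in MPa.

11.7 MPa

With uniform GJ and both ends fixed, compatibility θ_AC = θ_CB gives T_A·a = T_B·b, together with T_A + T_B = T₀.
T_A = T₀·b/(a+b) = 4260·1420/2780 = 2176 N·m; T_B = 2084 N·m.
τ in each portion: τ_AC = 1.17×10^7 Pa, τ_CB = 1.12×10^7 Pa; maximum is in AC.
τ_max = T_AC·r/J = 2176·0.0490/9.09×10^-6 = 1.174×10^7 Pa.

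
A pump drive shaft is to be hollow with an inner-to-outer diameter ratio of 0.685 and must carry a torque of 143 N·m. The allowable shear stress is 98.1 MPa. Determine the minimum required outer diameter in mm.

21.2 mm

For a hollow shaft with d_i/d_o = 0.685: τ_max = 16T/(π d_o³ (1−k⁴)), so d_o = [16T/(π τ_allow (1−k⁴))]^(1/3) = [16·143.0/(π·9.81×10^7·0.7798)]^(1/3) = 0.02119 m.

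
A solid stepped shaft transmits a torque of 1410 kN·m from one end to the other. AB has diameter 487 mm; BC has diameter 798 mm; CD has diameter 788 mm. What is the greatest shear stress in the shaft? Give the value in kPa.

Under the same torque, τ_max = 16T/(πd³) is largest where d is smallest — segment AB (d = 487 mm).
τ_max = 16·1.410e6/(π·(0.487)³) = 6.217×10^7 Pa.

62200 kPa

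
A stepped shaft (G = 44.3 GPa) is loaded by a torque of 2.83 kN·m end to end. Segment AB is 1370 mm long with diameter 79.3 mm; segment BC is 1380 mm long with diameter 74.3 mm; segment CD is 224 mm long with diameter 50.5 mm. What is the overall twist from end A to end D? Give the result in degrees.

J_AB = π(0.0793)⁴/32 = 3.88×10^-6 m⁴; J_BC = π(0.0743)⁴/32 = 2.99×10^-6 m⁴; J_CD = π(0.0505)⁴/32 = 6.39×10^-7 m⁴.
θ = (T/G)·Σ L_i/J_i = (2830/44.3×10⁹)·(1.37/3.88×10^-6 + 1.38/2.99×10^-6 + 0.224/6.39×10^-7) = 0.07442 rad.

4.26°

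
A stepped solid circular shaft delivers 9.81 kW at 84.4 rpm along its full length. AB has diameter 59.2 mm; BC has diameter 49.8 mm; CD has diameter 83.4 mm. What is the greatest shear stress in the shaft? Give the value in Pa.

4.58e7 Pa

ω = 2π·84.4/60 = 8.838 rad/s, so T = P/ω = 9.81×10³ / 8.838 = 1110 N·m.
Under the same torque, τ_max = 16T/(πd³) is largest where d is smallest — segment BC (d = 49.8 mm).
τ_max = 16·1110/(π·(0.0498)³) = 4.577×10^7 Pa.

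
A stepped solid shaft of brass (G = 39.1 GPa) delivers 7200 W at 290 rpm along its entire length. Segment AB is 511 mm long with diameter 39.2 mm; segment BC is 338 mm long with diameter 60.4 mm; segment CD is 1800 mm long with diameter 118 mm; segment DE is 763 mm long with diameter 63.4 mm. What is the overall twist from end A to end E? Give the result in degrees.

ω = 2π·290/60 = 30.37 rad/s, so T = P/ω = 7200 / 30.37 = 237.1 N·m.
J_AB = π(0.0392)⁴/32 = 2.32×10^-7 m⁴; J_BC = π(0.0604)⁴/32 = 1.31×10^-6 m⁴; J_CD = π(0.118)⁴/32 = 1.90×10^-5 m⁴; J_DE = π(0.0634)⁴/32 = 1.59×10^-6 m⁴.
θ = (T/G)·Σ L_i/J_i = (237.1/39.1×10⁹)·(0.511/2.32×10^-7 + 0.338/1.31×10^-6 + 1.80/1.90×10^-5 + 0.763/1.59×10^-6) = 0.01842 rad.

1.06°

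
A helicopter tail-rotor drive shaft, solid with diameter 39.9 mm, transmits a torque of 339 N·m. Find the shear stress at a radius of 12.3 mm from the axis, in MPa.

16.8 MPa

J = πd⁴/32 = π(0.0399)⁴/32 = 2.488×10^-7 m⁴.
Shear stress varies linearly with radius: τ = T·r/J = 339.0 × 0.0123 / 2.488×10^-7 = 1.676×10^7 Pa.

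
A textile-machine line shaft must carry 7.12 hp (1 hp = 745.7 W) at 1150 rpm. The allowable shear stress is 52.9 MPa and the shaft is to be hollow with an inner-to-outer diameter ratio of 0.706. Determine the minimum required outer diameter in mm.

17.8 mm

ω = 2π·1150/60 = 120.4 rad/s, so T = P/ω = 7.12×745.7 / 120.4 = 44.09 N·m.
For a hollow shaft with d_i/d_o = 0.706: τ_max = 16T/(π d_o³ (1−k⁴)), so d_o = [16T/(π τ_allow (1−k⁴))]^(1/3) = [16·44.09/(π·5.29×10^7·0.7516)]^(1/3) = 0.01781 m.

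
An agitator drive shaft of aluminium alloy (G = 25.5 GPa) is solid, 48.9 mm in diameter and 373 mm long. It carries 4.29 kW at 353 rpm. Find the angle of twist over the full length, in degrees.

ω = 2π·353/60 = 36.97 rad/s, so T = P/ω = 4.29×10³ / 36.97 = 116.1 N·m.
J = πd⁴/32 = π(0.0489)⁴/32 = 5.614×10^-7 m⁴.
θ = T·L/(G·J) = 116.1 × 0.373 / (25.5×10⁹ × 5.614×10^-7) = 3.024×10^-3 rad.

0.173°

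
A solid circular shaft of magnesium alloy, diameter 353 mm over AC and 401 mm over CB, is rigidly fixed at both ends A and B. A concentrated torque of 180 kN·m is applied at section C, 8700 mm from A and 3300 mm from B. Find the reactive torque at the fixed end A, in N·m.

33400 N·m

Compatibility: T_A·a/J_AC = T_B·b/J_CB with T_A + T_B = T₀.
J_AC = 1.52×10^-3 m⁴, J_CB = 2.54×10^-3 m⁴, so T_A = T₀·(J_AC/a)/((J_AC/a)+(J_CB/b)) = 33390 N·m, T_B = 146600 N·m.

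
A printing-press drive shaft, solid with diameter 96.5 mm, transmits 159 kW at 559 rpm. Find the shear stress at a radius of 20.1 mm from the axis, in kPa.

ω = 2π·559/60 = 58.54 rad/s, so T = P/ω = 159×10³ / 58.54 = 2716 N·m.
J = πd⁴/32 = π(0.0965)⁴/32 = 8.514×10^-6 m⁴.
Shear stress varies linearly with radius: τ = T·r/J = 2716 × 0.0201 / 8.514×10^-6 = 6.413×10^6 Pa.

6410 kPa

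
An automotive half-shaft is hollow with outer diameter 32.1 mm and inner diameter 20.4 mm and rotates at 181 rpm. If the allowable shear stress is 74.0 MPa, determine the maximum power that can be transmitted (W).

7620 W

J = π(d_o⁴ − d_i⁴)/32 = π(0.0321⁴ − 0.0204⁴)/32 = 8.723×10^-8 m⁴.
T_max = τ_allow·J/r = 7.40×10^7 × 8.723×10^-8 / 0.0161 = 402.2 N·m.
ω = 2π·181/60 = 18.95 rad/s, so P_max = T_max·ω = 7623 W.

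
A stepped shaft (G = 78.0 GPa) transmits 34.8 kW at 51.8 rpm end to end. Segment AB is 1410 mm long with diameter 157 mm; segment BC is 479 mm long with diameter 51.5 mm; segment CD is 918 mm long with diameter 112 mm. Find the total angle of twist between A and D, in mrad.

ω = 2π·51.8/60 = 5.424 rad/s, so T = P/ω = 34.8×10³ / 5.424 = 6415 N·m.
J_AB = π(0.157)⁴/32 = 5.96×10^-5 m⁴; J_BC = π(0.0515)⁴/32 = 6.91×10^-7 m⁴; J_CD = π(0.112)⁴/32 = 1.54×10^-5 m⁴.
θ = (T/G)·Σ L_i/J_i = (6415/78.0×10⁹)·(1.41/5.96×10^-5 + 0.479/6.91×10^-7 + 0.918/1.54×10^-5) = 0.06388 rad.

63.9 mrad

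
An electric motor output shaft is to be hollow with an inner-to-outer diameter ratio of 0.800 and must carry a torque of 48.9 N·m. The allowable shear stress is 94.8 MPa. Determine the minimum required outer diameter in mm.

For a hollow shaft with d_i/d_o = 0.800: τ_max = 16T/(π d_o³ (1−k⁴)), so d_o = [16T/(π τ_allow (1−k⁴))]^(1/3) = [16·48.90/(π·9.48×10^7·0.5904)]^(1/3) = 0.01645 m.

16.4 mm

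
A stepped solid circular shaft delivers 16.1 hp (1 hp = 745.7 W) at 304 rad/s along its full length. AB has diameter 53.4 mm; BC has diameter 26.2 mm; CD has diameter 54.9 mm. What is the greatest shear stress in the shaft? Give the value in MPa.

ω = 304 rad/s, so T = P/ω = 16.1×745.7 / 304.0 = 39.49 N·m.
Under the same torque, τ_max = 16T/(πd³) is largest where d is smallest — segment BC (d = 26.2 mm).
τ_max = 16·39.49/(π·(0.0262)³) = 1.118×10^7 Pa.

11.2 MPa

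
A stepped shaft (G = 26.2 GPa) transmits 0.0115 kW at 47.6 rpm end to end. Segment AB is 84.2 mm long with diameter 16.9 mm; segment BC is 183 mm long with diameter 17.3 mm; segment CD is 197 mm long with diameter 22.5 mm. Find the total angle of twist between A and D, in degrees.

0.198°

ω = 2π·47.6/60 = 4.985 rad/s, so T = P/ω = 0.0115×10³ / 4.985 = 2.307 N·m.
J_AB = π(0.0169)⁴/32 = 8.01×10^-9 m⁴; J_BC = π(0.0173)⁴/32 = 8.79×10^-9 m⁴; J_CD = π(0.0225)⁴/32 = 2.52×10^-8 m⁴.
θ = (T/G)·Σ L_i/J_i = (2.307/26.2×10⁹)·(0.0842/8.01×10^-9 + 0.183/8.79×10^-9 + 0.197/2.52×10^-8) = 3.448×10^-3 rad.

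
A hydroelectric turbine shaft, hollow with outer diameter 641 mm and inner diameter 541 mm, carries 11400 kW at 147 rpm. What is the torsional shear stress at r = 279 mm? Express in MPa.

ω = 2π·147/60 = 15.39 rad/s, so T = P/ω = 11400×10³ / 15.39 = 740600 N·m.
J = π(d_o⁴ − d_i⁴)/32 = π(0.641⁴ − 0.541⁴)/32 = 8.164×10^-3 m⁴.
Shear stress varies linearly with radius: τ = T·r/J = 740600 × 0.279 / 8.164×10^-3 = 2.531×10^7 Pa.

25.3 MPa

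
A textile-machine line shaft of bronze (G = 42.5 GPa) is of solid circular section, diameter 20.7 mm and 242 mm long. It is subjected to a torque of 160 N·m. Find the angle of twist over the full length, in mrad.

50.5 mrad

J = πd⁴/32 = π(0.0207)⁴/32 = 1.803×10^-8 m⁴.
θ = T·L/(G·J) = 160.0 × 0.242 / (42.5×10⁹ × 1.803×10^-8) = 0.05054 rad.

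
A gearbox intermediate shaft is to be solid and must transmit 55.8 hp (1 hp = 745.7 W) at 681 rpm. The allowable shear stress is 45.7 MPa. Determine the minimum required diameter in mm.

40.2 mm

ω = 2π·681/60 = 71.31 rad/s, so T = P/ω = 55.8×745.7 / 71.31 = 583.5 N·m.
For a solid shaft τ_max = 16T/(πd³), so d = (16T/(π τ_allow))^(1/3) = (16·583.5/(π·4.57×10^7))^(1/3) = 0.04021 m.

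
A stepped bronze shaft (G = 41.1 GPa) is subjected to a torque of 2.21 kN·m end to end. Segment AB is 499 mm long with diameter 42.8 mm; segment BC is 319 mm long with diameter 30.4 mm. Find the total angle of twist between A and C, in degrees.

16.4°

J_AB = π(0.0428)⁴/32 = 3.29×10^-7 m⁴; J_BC = π(0.0304)⁴/32 = 8.38×10^-8 m⁴.
θ = (T/G)·Σ L_i/J_i = (2210/41.1×10⁹)·(0.499/3.29×10^-7 + 0.319/8.38×10^-8) = 0.2860 rad.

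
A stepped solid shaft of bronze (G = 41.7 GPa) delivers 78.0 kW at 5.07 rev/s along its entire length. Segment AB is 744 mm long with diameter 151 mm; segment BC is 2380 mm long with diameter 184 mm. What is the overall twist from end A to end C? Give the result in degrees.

0.120°

ω = 2π·5.07 = 31.86 rad/s, so T = P/ω = 78.0×10³ / 31.86 = 2449 N·m.
J_AB = π(0.151)⁴/32 = 5.10×10^-5 m⁴; J_BC = π(0.184)⁴/32 = 1.13×10^-4 m⁴.
θ = (T/G)·Σ L_i/J_i = (2449/41.7×10⁹)·(0.744/5.10×10^-5 + 2.38/1.13×10^-4) = 2.098×10^-3 rad.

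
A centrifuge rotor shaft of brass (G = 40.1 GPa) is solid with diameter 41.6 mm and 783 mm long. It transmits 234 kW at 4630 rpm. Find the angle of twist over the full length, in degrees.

ω = 2π·4630/60 = 484.9 rad/s, so T = P/ω = 234×10³ / 484.9 = 482.6 N·m.
J = πd⁴/32 = π(0.0416)⁴/32 = 2.940×10^-7 m⁴.
θ = T·L/(G·J) = 482.6 × 0.783 / (40.1×10⁹ × 2.940×10^-7) = 0.03205 rad.

1.84°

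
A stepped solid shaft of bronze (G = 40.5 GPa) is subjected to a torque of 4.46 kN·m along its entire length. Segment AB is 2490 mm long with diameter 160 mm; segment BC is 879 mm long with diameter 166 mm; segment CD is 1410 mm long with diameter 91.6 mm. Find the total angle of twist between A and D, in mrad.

28.0 mrad

J_AB = π(0.160)⁴/32 = 6.43×10^-5 m⁴; J_BC = π(0.166)⁴/32 = 7.45×10^-5 m⁴; J_CD = π(0.0916)⁴/32 = 6.91×10^-6 m⁴.
θ = (T/G)·Σ L_i/J_i = (4460/40.5×10⁹)·(2.49/6.43×10^-5 + 0.879/7.45×10^-5 + 1.41/6.91×10^-6) = 0.02803 rad.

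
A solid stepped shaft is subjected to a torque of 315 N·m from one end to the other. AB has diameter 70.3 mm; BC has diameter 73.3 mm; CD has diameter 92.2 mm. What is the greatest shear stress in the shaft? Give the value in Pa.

Under the same torque, τ_max = 16T/(πd³) is largest where d is smallest — segment AB (d = 70.3 mm).
τ_max = 16·315.0/(π·(0.0703)³) = 4.618×10^6 Pa.

4.62e6 Pa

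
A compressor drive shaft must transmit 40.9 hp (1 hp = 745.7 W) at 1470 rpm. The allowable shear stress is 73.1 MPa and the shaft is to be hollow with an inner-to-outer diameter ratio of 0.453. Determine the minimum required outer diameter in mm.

24.3 mm

ω = 2π·1470/60 = 153.9 rad/s, so T = P/ω = 40.9×745.7 / 153.9 = 198.1 N·m.
For a hollow shaft with d_i/d_o = 0.453: τ_max = 16T/(π d_o³ (1−k⁴)), so d_o = [16T/(π τ_allow (1−k⁴))]^(1/3) = [16·198.1/(π·7.31×10^7·0.9579)]^(1/3) = 0.02433 m.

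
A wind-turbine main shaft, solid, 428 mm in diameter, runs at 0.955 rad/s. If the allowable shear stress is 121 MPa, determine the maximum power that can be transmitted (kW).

1780 kW

J = πd⁴/32 = π(0.428)⁴/32 = 3.294×10^-3 m⁴.
T_max = τ_allow·J/r = 1.21×10^8 × 3.294×10^-3 / 0.214 = 1.863e6 N·m.
ω = 0.955 rad/s, so P_max = T_max·ω = 1.779×10^6 W.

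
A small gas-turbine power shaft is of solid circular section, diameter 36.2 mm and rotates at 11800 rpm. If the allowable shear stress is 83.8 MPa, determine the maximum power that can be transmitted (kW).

965 kW

J = πd⁴/32 = π(0.0362)⁴/32 = 1.686×10^-7 m⁴.
T_max = τ_allow·J/r = 8.38×10^7 × 1.686×10^-7 / 0.0181 = 780.5 N·m.
ω = 2π·11800/60 = 1236 rad/s, so P_max = T_max·ω = 9.645×10^5 W.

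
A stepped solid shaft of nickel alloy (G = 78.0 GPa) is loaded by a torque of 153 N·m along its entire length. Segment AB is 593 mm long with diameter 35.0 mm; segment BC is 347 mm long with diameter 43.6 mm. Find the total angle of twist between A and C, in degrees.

0.562°

J_AB = π(0.0350)⁴/32 = 1.47×10^-7 m⁴; J_BC = π(0.0436)⁴/32 = 3.55×10^-7 m⁴.
θ = (T/G)·Σ L_i/J_i = (153.0/78.0×10⁹)·(0.593/1.47×10^-7 + 0.347/3.55×10^-7) = 9.814×10^-3 rad.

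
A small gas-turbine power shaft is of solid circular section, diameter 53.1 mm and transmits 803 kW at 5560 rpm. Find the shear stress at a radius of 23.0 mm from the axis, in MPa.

ω = 2π·5560/60 = 582.2 rad/s, so T = P/ω = 803×10³ / 582.2 = 1379 N·m.
J = πd⁴/32 = π(0.0531)⁴/32 = 7.805×10^-7 m⁴.
Shear stress varies linearly with radius: τ = T·r/J = 1379 × 0.0230 / 7.805×10^-7 = 4.064×10^7 Pa.

40.6 MPa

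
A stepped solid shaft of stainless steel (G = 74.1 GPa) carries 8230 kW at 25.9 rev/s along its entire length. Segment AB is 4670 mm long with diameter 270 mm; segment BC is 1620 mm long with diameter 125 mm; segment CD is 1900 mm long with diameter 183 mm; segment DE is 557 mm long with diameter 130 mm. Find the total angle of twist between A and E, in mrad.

77.6 mrad

ω = 2π·25.9 = 162.7 rad/s, so T = P/ω = 8230×10³ / 162.7 = 50570 N·m.
J_AB = π(0.270)⁴/32 = 5.22×10^-4 m⁴; J_BC = π(0.125)⁴/32 = 2.40×10^-5 m⁴; J_CD = π(0.183)⁴/32 = 1.10×10^-4 m⁴; J_DE = π(0.130)⁴/32 = 2.80×10^-5 m⁴.
θ = (T/G)·Σ L_i/J_i = (50570/74.1×10⁹)·(4.67/5.22×10^-4 + 1.62/2.40×10^-5 + 1.90/1.10×10^-4 + 0.557/2.80×10^-5) = 0.07757 rad.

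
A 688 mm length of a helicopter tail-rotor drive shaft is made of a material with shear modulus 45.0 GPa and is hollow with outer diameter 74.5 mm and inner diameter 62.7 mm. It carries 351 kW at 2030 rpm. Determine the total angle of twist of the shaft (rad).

ω = 2π·2030/60 = 212.6 rad/s, so T = P/ω = 351×10³ / 212.6 = 1651 N·m.
J = π(d_o⁴ − d_i⁴)/32 = π(0.0745⁴ − 0.0627⁴)/32 = 1.507×10^-6 m⁴.
θ = T·L/(G·J) = 1651 × 0.688 / (45.0×10⁹ × 1.507×10^-6) = 0.01675 rad.

0.0168 rad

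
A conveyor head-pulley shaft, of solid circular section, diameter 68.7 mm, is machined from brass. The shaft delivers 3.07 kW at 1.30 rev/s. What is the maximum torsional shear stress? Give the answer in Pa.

5.90e6 Pa

ω = 2π·1.30 = 8.168 rad/s, so T = P/ω = 3.07×10³ / 8.168 = 375.9 N·m.
J = πd⁴/32 = π(0.0687)⁴/32 = 2.187×10^-6 m⁴.
τ_max = T·r/J = 375.9 × 0.0343 / 2.187×10^-6 = 5.904×10^6 Pa.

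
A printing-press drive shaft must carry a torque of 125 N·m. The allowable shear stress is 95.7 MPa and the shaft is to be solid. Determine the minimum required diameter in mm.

18.8 mm

For a solid shaft τ_max = 16T/(πd³), so d = (16T/(π τ_allow))^(1/3) = (16·125.0/(π·9.57×10^7))^(1/3) = 0.01881 m.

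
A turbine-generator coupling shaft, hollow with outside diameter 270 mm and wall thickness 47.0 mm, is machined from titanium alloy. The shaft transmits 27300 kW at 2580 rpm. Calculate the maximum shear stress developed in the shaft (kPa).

31900 kPa

ω = 2π·2580/60 = 270.2 rad/s, so T = P/ω = 27300×10³ / 270.2 = 101000 N·m.
J = π(d_o⁴ − d_i⁴)/32 = π(0.270⁴ − 0.176⁴)/32 = 4.275×10^-4 m⁴.
τ_max = T·r/J = 101000 × 0.135 / 4.275×10^-4 = 3.191×10^7 Pa.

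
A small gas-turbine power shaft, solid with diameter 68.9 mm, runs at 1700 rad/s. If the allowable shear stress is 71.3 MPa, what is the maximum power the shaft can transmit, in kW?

7780 kW

J = πd⁴/32 = π(0.0689)⁴/32 = 2.212×10^-6 m⁴.
T_max = τ_allow·J/r = 7.13×10^7 × 2.212×10^-6 / 0.0345 = 4579 N·m.
ω = 1700 rad/s, so P_max = T_max·ω = 7.784×10^6 W.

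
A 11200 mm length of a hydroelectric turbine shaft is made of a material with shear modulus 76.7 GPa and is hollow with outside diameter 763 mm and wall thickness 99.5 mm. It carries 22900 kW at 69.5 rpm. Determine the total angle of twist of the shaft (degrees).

1.13°

ω = 2π·69.5/60 = 7.278 rad/s, so T = P/ω = 22900×10³ / 7.278 = 3.146e6 N·m.
J = π(d_o⁴ − d_i⁴)/32 = π(0.763⁴ − 0.564⁴)/32 = 0.02334 m⁴.
θ = T·L/(G·J) = 3.146e6 × 11.2 / (76.7×10⁹ × 0.02334) = 0.01969 rad.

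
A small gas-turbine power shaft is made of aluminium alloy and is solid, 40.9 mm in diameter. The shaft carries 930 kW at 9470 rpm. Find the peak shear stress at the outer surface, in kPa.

ω = 2π·9470/60 = 991.7 rad/s, so T = P/ω = 930×10³ / 991.7 = 937.8 N·m.
J = πd⁴/32 = π(0.0409)⁴/32 = 2.747×10^-7 m⁴.
τ_max = T·r/J = 937.8 × 0.0204 / 2.747×10^-7 = 6.981×10^7 Pa.

69800 kPa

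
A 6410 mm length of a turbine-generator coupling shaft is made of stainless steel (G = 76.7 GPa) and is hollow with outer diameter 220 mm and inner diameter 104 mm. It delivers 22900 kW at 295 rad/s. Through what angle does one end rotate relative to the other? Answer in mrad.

ω = 295 rad/s, so T = P/ω = 22900×10³ / 295.0 = 77630 N·m.
J = π(d_o⁴ − d_i⁴)/32 = π(0.220⁴ − 0.104⁴)/32 = 2.185×10^-4 m⁴.
θ = T·L/(G·J) = 77630 × 6.41 / (76.7×10⁹ × 2.185×10^-4) = 0.02969 rad.

29.7 mrad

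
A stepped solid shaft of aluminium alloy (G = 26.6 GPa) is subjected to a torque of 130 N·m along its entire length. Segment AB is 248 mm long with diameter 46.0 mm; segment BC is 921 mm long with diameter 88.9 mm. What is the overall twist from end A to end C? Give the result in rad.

J_AB = π(0.0460)⁴/32 = 4.40×10^-7 m⁴; J_BC = π(0.0889)⁴/32 = 6.13×10^-6 m⁴.
θ = (T/G)·Σ L_i/J_i = (130.0/26.6×10⁹)·(0.248/4.40×10^-7 + 0.921/6.13×10^-6) = 3.491×10^-3 rad.

0.00349 rad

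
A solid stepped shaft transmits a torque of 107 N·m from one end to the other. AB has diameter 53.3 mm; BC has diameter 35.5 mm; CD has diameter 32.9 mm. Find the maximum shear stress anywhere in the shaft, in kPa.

15300 kPa

Under the same torque, τ_max = 16T/(πd³) is largest where d is smallest — segment CD (d = 32.9 mm).
τ_max = 16·107.0/(π·(0.0329)³) = 1.530×10^7 Pa.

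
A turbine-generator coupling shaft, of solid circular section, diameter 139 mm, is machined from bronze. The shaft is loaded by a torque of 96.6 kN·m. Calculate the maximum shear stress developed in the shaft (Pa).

1.83e8 Pa

J = πd⁴/32 = π(0.139)⁴/32 = 3.665×10^-5 m⁴.
τ_max = T·r/J = 96600 × 0.0695 / 3.665×10^-5 = 1.832×10^8 Pa.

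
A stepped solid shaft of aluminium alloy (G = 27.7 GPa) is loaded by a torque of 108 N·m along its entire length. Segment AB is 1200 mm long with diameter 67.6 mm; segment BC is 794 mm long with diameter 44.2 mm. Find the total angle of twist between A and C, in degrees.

J_AB = π(0.0676)⁴/32 = 2.05×10^-6 m⁴; J_BC = π(0.0442)⁴/32 = 3.75×10^-7 m⁴.
θ = (T/G)·Σ L_i/J_i = (108.0/27.7×10⁹)·(1.20/2.05×10^-6 + 0.794/3.75×10^-7) = 0.01054 rad.

0.604°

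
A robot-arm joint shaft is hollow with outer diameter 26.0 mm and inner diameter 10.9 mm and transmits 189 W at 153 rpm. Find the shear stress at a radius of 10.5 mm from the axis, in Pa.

ω = 2π·153/60 = 16.02 rad/s, so T = P/ω = 189 / 16.02 = 11.80 N·m.
J = π(d_o⁴ − d_i⁴)/32 = π(0.0260⁴ − 0.0109⁴)/32 = 4.348×10^-8 m⁴.
Shear stress varies linearly with radius: τ = T·r/J = 11.80 × 0.0105 / 4.348×10^-8 = 2.849×10^6 Pa.

2.85e6 Pa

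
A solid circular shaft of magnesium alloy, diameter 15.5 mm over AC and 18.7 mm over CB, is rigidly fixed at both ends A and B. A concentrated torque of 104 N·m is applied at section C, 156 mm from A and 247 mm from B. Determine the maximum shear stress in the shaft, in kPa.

60800 kPa

Compatibility: T_A·a/J_AC = T_B·b/J_CB with T_A + T_B = T₀.
J_AC = 5.67×10^-9 m⁴, J_CB = 1.20×10^-8 m⁴, so T_A = T₀·(J_AC/a)/((J_AC/a)+(J_CB/b)) = 44.48 N·m, T_B = 59.52 N·m.
τ in each portion: τ_AC = 6.08×10^7 Pa, τ_CB = 4.64×10^7 Pa; maximum is in AC.
τ_max = T_AC·r/J = 44.48·0.00775/5.67×10^-9 = 6.084×10^7 Pa.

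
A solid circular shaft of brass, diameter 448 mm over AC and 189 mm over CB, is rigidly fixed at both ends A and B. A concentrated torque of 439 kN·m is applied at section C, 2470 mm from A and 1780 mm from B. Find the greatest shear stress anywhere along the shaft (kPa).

23800 kPa

Compatibility: T_A·a/J_AC = T_B·b/J_CB with T_A + T_B = T₀.
J_AC = 3.95×10^-3 m⁴, J_CB = 1.25×10^-4 m⁴, so T_A = T₀·(J_AC/a)/((J_AC/a)+(J_CB/b)) = 420500 N·m, T_B = 18480 N·m.
τ in each portion: τ_AC = 2.38×10^7 Pa, τ_CB = 1.39×10^7 Pa; maximum is in AC.
τ_max = T_AC·r/J = 420500·0.224/3.95×10^-3 = 2.382×10^7 Pa.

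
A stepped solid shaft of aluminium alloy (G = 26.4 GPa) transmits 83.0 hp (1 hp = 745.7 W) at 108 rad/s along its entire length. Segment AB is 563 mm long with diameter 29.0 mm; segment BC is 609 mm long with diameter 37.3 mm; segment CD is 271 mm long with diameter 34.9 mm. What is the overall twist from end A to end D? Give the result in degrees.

16.4°

ω = 108 rad/s, so T = P/ω = 83.0×745.7 / 108.0 = 573.1 N·m.
J_AB = π(0.0290)⁴/32 = 6.94×10^-8 m⁴; J_BC = π(0.0373)⁴/32 = 1.90×10^-7 m⁴; J_CD = π(0.0349)⁴/32 = 1.46×10^-7 m⁴.
θ = (T/G)·Σ L_i/J_i = (573.1/26.4×10⁹)·(0.563/6.94×10^-8 + 0.609/1.90×10^-7 + 0.271/1.46×10^-7) = 0.2860 rad.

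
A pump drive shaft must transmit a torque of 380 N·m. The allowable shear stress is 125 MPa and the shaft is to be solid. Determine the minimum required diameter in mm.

24.9 mm

For a solid shaft τ_max = 16T/(πd³), so d = (16T/(π τ_allow))^(1/3) = (16·380.0/(π·1.25×10^8))^(1/3) = 0.02492 m.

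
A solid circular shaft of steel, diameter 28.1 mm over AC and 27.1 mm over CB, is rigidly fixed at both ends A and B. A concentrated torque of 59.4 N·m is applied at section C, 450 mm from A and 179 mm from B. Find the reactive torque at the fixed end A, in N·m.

18.7 N·m

Compatibility: T_A·a/J_AC = T_B·b/J_CB with T_A + T_B = T₀.
J_AC = 6.12×10^-8 m⁴, J_CB = 5.30×10^-8 m⁴, so T_A = T₀·(J_AC/a)/((J_AC/a)+(J_CB/b)) = 18.71 N·m, T_B = 40.69 N·m.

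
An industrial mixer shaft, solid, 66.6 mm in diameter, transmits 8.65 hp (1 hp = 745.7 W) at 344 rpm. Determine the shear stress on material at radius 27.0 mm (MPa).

2.50 MPa

ω = 2π·344/60 = 36.02 rad/s, so T = P/ω = 8.65×745.7 / 36.02 = 179.1 N·m.
J = πd⁴/32 = π(0.0666)⁴/32 = 1.932×10^-6 m⁴.
Shear stress varies linearly with radius: τ = T·r/J = 179.1 × 0.0270 / 1.932×10^-6 = 2.503×10^6 Pa.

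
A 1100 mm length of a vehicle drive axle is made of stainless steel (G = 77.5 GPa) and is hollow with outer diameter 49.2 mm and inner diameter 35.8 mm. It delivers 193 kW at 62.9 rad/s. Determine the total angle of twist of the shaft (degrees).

6.03°

ω = 62.9 rad/s, so T = P/ω = 193×10³ / 62.90 = 3068 N·m.
J = π(d_o⁴ − d_i⁴)/32 = π(0.0492⁴ − 0.0358⁴)/32 = 4.140×10^-7 m⁴.
θ = T·L/(G·J) = 3068 × 1.10 / (77.5×10⁹ × 4.140×10^-7) = 0.1052 rad.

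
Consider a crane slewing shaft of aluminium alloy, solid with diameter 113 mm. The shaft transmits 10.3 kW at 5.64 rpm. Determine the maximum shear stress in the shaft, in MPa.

61.6 MPa

ω = 2π·5.64/60 = 0.5906 rad/s, so T = P/ω = 10.3×10³ / 0.5906 = 17440 N·m.
J = πd⁴/32 = π(0.113)⁴/32 = 1.601×10^-5 m⁴.
τ_max = T·r/J = 17440 × 0.0565 / 1.601×10^-5 = 6.156×10^7 Pa.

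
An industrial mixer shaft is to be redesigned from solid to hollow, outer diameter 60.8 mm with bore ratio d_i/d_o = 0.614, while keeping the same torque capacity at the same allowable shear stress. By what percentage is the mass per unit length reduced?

31.0 %

Equal τ_max and T ⇒ the solid shaft needs d_s³ = d_o³(1−k⁴), so d_s = 60.8·(1−0.614⁴)^(1/3) = 57.77 mm.
Area ratio A_h/A_s = d_o²(1−k²)/d_s² = (1−k²)/(1−k⁴)^(2/3) = 0.6900.
Mass saving = 1 − 0.6900 = 31.0 %.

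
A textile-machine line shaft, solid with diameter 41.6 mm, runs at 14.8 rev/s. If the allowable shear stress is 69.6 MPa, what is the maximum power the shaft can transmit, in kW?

91.5 kW

J = πd⁴/32 = π(0.0416)⁴/32 = 2.940×10^-7 m⁴.
T_max = τ_allow·J/r = 6.96×10^7 × 2.940×10^-7 / 0.0208 = 983.8 N·m.
ω = 2π·14.8 = 92.99 rad/s, so P_max = T_max·ω = 9.149×10^4 W.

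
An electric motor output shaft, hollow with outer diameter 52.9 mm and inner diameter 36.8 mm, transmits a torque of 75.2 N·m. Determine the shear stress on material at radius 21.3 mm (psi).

395 psi

J = π(d_o⁴ − d_i⁴)/32 = π(0.0529⁴ − 0.0368⁴)/32 = 5.888×10^-7 m⁴.
Shear stress varies linearly with radius: τ = T·r/J = 75.20 × 0.0213 / 5.888×10^-7 = 2.721×10^6 Pa.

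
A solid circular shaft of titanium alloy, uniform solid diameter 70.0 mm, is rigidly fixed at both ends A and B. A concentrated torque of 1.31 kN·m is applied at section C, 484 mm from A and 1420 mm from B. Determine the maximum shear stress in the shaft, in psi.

2100 psi

With uniform GJ and both ends fixed, compatibility θ_AC = θ_CB gives T_A·a = T_B·b, together with T_A + T_B = T₀.
T_A = T₀·b/(a+b) = 1310·1420/1904 = 977.0 N·m; T_B = 333.0 N·m.
τ in each portion: τ_AC = 1.45×10^7 Pa, τ_CB = 4.94×10^6 Pa; maximum is in AC.
τ_max = T_AC·r/J = 977.0·0.0350/2.36×10^-6 = 1.451×10^7 Pa.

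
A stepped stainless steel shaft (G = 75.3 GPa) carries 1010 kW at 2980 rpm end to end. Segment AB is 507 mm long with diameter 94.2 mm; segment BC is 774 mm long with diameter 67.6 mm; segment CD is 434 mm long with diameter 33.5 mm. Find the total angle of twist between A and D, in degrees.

ω = 2π·2980/60 = 312.1 rad/s, so T = P/ω = 1010×10³ / 312.1 = 3237 N·m.
J_AB = π(0.0942)⁴/32 = 7.73×10^-6 m⁴; J_BC = π(0.0676)⁴/32 = 2.05×10^-6 m⁴; J_CD = π(0.0335)⁴/32 = 1.24×10^-7 m⁴.
θ = (T/G)·Σ L_i/J_i = (3237/75.3×10⁹)·(0.507/7.73×10^-6 + 0.774/2.05×10^-6 + 0.434/1.24×10^-7) = 0.1699 rad.

9.74°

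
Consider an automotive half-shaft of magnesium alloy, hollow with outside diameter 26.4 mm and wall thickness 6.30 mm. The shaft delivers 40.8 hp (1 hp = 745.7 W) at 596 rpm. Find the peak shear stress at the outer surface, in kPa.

146000 kPa

ω = 2π·596/60 = 62.41 rad/s, so T = P/ω = 40.8×745.7 / 62.41 = 487.5 N·m.
J = π(d_o⁴ − d_i⁴)/32 = π(0.0264⁴ − 0.0138⁴)/32 = 4.413×10^-8 m⁴.
τ_max = T·r/J = 487.5 × 0.0132 / 4.413×10^-8 = 1.458×10^8 Pa.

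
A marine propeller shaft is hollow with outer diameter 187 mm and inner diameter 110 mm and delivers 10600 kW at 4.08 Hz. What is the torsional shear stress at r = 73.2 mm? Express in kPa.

286000 kPa

ω = 2π·4.08 = 25.64 rad/s, so T = P/ω = 10600×10³ / 25.64 = 413500 N·m.
J = π(d_o⁴ − d_i⁴)/32 = π(0.187⁴ − 0.110⁴)/32 = 1.057×10^-4 m⁴.
Shear stress varies linearly with radius: τ = T·r/J = 413500 × 0.0732 / 1.057×10^-4 = 2.864×10^8 Pa.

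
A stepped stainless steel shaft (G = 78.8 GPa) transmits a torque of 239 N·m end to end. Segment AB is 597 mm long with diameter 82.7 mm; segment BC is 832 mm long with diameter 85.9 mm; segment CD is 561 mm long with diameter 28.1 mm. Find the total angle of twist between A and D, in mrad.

J_AB = π(0.0827)⁴/32 = 4.59×10^-6 m⁴; J_BC = π(0.0859)⁴/32 = 5.35×10^-6 m⁴; J_CD = π(0.0281)⁴/32 = 6.12×10^-8 m⁴.
θ = (T/G)·Σ L_i/J_i = (239.0/78.8×10⁹)·(0.597/4.59×10^-6 + 0.832/5.35×10^-6 + 0.561/6.12×10^-8) = 0.02866 rad.

28.7 mrad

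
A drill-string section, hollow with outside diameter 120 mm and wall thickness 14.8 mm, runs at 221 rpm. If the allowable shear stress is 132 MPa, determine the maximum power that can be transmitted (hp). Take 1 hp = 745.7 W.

J = π(d_o⁴ − d_i⁴)/32 = π(0.120⁴ − 0.0904⁴)/32 = 1.380×10^-5 m⁴.
T_max = τ_allow·J/r = 1.32×10^8 × 1.380×10^-5 / 0.0600 = 30360 N·m.
ω = 2π·221/60 = 23.14 rad/s, so P_max = T_max·ω = 7.027×10^5 W.

942 hp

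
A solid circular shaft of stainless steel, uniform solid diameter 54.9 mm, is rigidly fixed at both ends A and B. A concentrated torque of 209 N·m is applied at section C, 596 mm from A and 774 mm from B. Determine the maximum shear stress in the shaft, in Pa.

With uniform GJ and both ends fixed, compatibility θ_AC = θ_CB gives T_A·a = T_B·b, together with T_A + T_B = T₀.
T_A = T₀·b/(a+b) = 209.0·774/1370 = 118.1 N·m; T_B = 90.92 N·m.
τ in each portion: τ_AC = 3.63×10^6 Pa, τ_CB = 2.80×10^6 Pa; maximum is in AC.
τ_max = T_AC·r/J = 118.1·0.0274/8.92×10^-7 = 3.634×10^6 Pa.

3.63e6 Pa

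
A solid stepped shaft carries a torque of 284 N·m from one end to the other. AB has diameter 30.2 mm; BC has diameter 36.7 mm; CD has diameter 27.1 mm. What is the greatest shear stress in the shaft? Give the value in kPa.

72700 kPa

Under the same torque, τ_max = 16T/(πd³) is largest where d is smallest — segment CD (d = 27.1 mm).
τ_max = 16·284.0/(π·(0.0271)³) = 7.267×10^7 Pa.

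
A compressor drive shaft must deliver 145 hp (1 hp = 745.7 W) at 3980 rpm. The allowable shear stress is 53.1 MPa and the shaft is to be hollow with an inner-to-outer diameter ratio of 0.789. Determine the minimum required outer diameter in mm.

34.4 mm

ω = 2π·3980/60 = 416.8 rad/s, so T = P/ω = 145×745.7 / 416.8 = 259.4 N·m.
For a hollow shaft with d_i/d_o = 0.789: τ_max = 16T/(π d_o³ (1−k⁴)), so d_o = [16T/(π τ_allow (1−k⁴))]^(1/3) = [16·259.4/(π·5.31×10^7·0.6125)]^(1/3) = 0.03438 m.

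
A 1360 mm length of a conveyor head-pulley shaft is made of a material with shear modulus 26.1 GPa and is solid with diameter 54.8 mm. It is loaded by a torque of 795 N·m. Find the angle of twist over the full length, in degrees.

J = πd⁴/32 = π(0.0548)⁴/32 = 8.854×10^-7 m⁴.
θ = T·L/(G·J) = 795.0 × 1.36 / (26.1×10⁹ × 8.854×10^-7) = 0.04679 rad.

2.68°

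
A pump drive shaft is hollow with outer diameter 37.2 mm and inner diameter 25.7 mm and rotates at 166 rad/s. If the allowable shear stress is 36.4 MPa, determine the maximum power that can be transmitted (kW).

47.2 kW

J = π(d_o⁴ − d_i⁴)/32 = π(0.0372⁴ − 0.0257⁴)/32 = 1.452×10^-7 m⁴.
T_max = τ_allow·J/r = 3.64×10^7 × 1.452×10^-7 / 0.0186 = 284.1 N·m.
ω = 166 rad/s, so P_max = T_max·ω = 4.716×10^4 W.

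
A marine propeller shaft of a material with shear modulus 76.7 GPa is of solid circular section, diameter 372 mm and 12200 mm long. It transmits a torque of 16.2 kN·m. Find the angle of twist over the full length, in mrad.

J = πd⁴/32 = π(0.372)⁴/32 = 1.880×10^-3 m⁴.
θ = T·L/(G·J) = 16200 × 12.2 / (76.7×10⁹ × 1.880×10^-3) = 1.371×10^-3 rad.

1.37 mrad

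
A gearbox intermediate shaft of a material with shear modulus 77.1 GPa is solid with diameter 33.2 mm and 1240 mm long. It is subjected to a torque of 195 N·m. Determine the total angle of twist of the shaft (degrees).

1.51°

J = πd⁴/32 = π(0.0332)⁴/32 = 1.193×10^-7 m⁴.
θ = T·L/(G·J) = 195.0 × 1.24 / (77.1×10⁹ × 1.193×10^-7) = 0.02629 rad.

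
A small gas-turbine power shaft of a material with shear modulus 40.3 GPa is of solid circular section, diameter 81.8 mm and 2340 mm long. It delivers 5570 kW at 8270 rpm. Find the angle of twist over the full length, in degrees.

ω = 2π·8270/60 = 866.0 rad/s, so T = P/ω = 5570×10³ / 866.0 = 6432 N·m.
J = πd⁴/32 = π(0.0818)⁴/32 = 4.396×10^-6 m⁴.
θ = T·L/(G·J) = 6432 × 2.34 / (40.3×10⁹ × 4.396×10^-6) = 0.08496 rad.

4.87°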